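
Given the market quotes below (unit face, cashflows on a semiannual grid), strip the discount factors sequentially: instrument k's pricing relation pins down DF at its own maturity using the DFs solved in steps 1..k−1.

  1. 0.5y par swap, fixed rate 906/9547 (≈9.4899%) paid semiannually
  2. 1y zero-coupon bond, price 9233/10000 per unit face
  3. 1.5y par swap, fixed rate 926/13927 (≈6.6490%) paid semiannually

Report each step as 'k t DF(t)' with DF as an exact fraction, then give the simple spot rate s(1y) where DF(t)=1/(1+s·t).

step 1 [0.5y] swap r/2=453/9547: DF=(1 − 453/9547·(0))/(1+453/9547) = 9547/10000 ≈ 0.954700
step 2 [1y] zero: DF = P = 9233/10000 ≈ 0.923300
step 3 [1.5y] swap r/2=463/13927: DF=(1 − 463/13927·(0.954700+0.923300))/(1+463/13927) = 4537/5000 ≈ 0.907400

1 1/2 9547/10000
2 1 9233/10000
3 3/2 4537/5000
s(1y) = (1/(9233/10000) − 1)/(1) = 767/9233 ≈ 8.3072%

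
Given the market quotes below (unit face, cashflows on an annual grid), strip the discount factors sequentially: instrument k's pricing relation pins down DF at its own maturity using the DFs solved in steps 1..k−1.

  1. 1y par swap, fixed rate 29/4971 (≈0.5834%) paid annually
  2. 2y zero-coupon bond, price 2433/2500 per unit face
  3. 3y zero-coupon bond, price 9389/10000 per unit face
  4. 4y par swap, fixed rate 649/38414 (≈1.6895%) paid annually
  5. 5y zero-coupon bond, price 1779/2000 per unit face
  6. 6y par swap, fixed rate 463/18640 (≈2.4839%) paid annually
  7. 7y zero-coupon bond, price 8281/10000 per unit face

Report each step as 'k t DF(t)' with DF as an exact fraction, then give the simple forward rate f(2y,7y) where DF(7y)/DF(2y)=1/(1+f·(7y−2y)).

step 1 [1y] swap r/1=29/4971: DF=(1 − 29/4971·(0))/(1+29/4971) = 4971/5000 ≈ 0.994200
step 2 [2y] zero: DF = P = 2433/2500 ≈ 0.973200
step 3 [3y] zero: DF = P = 9389/10000 ≈ 0.938900
step 4 [4y] swap r/1=649/38414: DF=(1 − 649/38414·(0.994200+0.973200+0.938900))/(1+649/38414) = 9351/10000 ≈ 0.935100
step 5 [5y] zero: DF = P = 1779/2000 ≈ 0.889500
step 6 [6y] swap r/1=463/18640: DF=(1 − 463/18640·(0.994200+0.973200+0.938900+0.935100+0.889500))/(1+463/18640) = 8611/10000 ≈ 0.861100
step 7 [7y] zero: DF = P = 8281/10000 ≈ 0.828100

1 1 4971/5000
2 2 2433/2500
3 3 9389/10000
4 4 9351/10000
5 5 1779/2000
6 6 8611/10000
7 7 8281/10000
f(2y,7y) = ((2433/2500)/(8281/10000) − 1)/(5) = 1451/41405 ≈ 3.5044%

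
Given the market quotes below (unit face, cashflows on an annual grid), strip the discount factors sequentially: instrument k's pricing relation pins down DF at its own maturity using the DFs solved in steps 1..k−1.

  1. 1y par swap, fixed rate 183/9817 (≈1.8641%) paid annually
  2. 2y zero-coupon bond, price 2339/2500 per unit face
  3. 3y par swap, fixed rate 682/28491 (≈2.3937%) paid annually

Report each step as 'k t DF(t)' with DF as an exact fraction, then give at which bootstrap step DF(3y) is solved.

step 1 [1y] swap r/1=183/9817: DF=(1 − 183/9817·(0))/(1+183/9817) = 9817/10000 ≈ 0.981700
step 2 [2y] zero: DF = P = 2339/2500 ≈ 0.935600
step 3 [3y] swap r/1=682/28491: DF=(1 − 682/28491·(0.981700+0.935600))/(1+682/28491) = 4659/5000 ≈ 0.931800

1 1 9817/10000
2 2 2339/2500
3 3 4659/5000
DF(3y) is solved at step 3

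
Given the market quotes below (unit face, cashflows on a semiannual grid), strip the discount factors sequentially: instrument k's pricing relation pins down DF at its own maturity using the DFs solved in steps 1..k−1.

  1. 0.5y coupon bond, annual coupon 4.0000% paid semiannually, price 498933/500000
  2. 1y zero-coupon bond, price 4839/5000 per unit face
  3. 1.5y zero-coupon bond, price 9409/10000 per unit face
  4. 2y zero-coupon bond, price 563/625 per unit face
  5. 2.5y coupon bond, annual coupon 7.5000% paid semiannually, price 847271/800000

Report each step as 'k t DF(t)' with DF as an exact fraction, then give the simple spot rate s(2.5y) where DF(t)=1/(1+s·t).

step 1 [0.5y] bond c/2=1/50: DF=(498933/500000 − 1/50·(0))/(1+1/50) = 9783/10000 ≈ 0.978300
step 2 [1y] zero: DF = P = 4839/5000 ≈ 0.967800
step 3 [1.5y] zero: DF = P = 9409/10000 ≈ 0.940900
step 4 [2y] zero: DF = P = 563/625 ≈ 0.900800
step 5 [2.5y] bond c/2=3/80: DF=(847271/800000 − 3/80·(0.978300+0.967800+0.940900+0.900800))/(1+3/80) = 8839/10000 ≈ 0.883900

1 1/2 9783/10000
2 1 4839/5000
3 3/2 9409/10000
4 2 563/625
5 5/2 8839/10000
s(2.5y) = (1/(8839/10000) − 1)/(5/2) = 2322/44195 ≈ 5.2540%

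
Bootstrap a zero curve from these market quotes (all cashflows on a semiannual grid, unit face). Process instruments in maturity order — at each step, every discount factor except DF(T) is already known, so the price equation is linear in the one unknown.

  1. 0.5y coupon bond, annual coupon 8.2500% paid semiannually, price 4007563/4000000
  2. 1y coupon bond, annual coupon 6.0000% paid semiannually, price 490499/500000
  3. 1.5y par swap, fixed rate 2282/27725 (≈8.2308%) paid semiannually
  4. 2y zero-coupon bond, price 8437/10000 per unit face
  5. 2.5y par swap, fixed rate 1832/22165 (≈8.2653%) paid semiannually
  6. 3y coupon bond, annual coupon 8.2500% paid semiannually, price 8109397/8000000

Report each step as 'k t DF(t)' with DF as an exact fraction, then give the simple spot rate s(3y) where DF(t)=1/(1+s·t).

step 1 [0.5y] bond c/2=33/800: DF=(4007563/4000000 − 33/800·(0))/(1+33/800) = 4811/5000 ≈ 0.962200
step 2 [1y] bond c/2=3/100: DF=(490499/500000 − 3/100·(0.962200))/(1+3/100) = 2311/2500 ≈ 0.924400
step 3 [1.5y] swap r/2=1141/27725: DF=(1 − 1141/27725·(0.962200+0.924400))/(1+1141/27725) = 8859/10000 ≈ 0.885900
step 4 [2y] zero: DF = P = 8437/10000 ≈ 0.843700
step 5 [2.5y] swap r/2=916/22165: DF=(1 − 916/22165·(0.962200+0.924400+0.885900+0.843700))/(1+916/22165) = 1021/1250 ≈ 0.816800
step 6 [3y] bond c/2=33/800: DF=(8109397/8000000 − 33/800·(0.962200+0.924400+0.885900+0.843700+0.816800))/(1+33/800) = 7979/10000 ≈ 0.797900

1 1/2 4811/5000
2 1 2311/2500
3 3/2 8859/10000
4 2 8437/10000
5 5/2 1021/1250
6 3 7979/10000
s(3y) = (1/(7979/10000) − 1)/(3) = 2021/23937 ≈ 8.4430%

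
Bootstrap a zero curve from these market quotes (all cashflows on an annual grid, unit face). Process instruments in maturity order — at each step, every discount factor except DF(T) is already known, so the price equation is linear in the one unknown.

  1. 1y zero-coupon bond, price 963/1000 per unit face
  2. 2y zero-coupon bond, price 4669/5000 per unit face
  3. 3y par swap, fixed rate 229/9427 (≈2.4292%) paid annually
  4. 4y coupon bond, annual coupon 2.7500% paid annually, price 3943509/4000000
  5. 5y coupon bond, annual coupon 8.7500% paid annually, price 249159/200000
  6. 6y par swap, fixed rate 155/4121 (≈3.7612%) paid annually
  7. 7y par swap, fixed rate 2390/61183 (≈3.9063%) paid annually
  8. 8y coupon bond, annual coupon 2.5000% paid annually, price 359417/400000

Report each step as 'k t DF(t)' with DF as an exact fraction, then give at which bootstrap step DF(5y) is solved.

1 1 963/1000
2 2 4669/5000
3 3 9313/10000
4 4 4419/5000
5 5 8469/10000
6 6 1597/2000
7 7 761/1000
8 8 3637/5000
DF(5y) is solved at step 5

step 1 [1y] zero: DF = P = 963/1000 ≈ 0.963000
step 2 [2y] zero: DF = P = 4669/5000 ≈ 0.933800
step 3 [3y] swap r/1=229/9427: DF=(1 − 229/9427·(0.963000+0.933800))/(1+229/9427) = 9313/10000 ≈ 0.931300
step 4 [4y] bond c/1=11/400: DF=(3943509/4000000 − 11/400·(0.963000+0.933800+0.931300))/(1+11/400) = 4419/5000 ≈ 0.883800
step 5 [5y] bond c/1=7/80: DF=(249159/200000 − 7/80·(0.963000+0.933800+0.931300+0.883800))/(1+7/80) = 8469/10000 ≈ 0.846900
step 6 [6y] swap r/1=155/4121: DF=(1 − 155/4121·(0.963000+0.933800+0.931300+0.883800+0.846900))/(1+155/4121) = 1597/2000 ≈ 0.798500
step 7 [7y] swap r/1=2390/61183: DF=(1 − 2390/61183·(0.963000+0.933800+0.931300+0.883800+0.846900+0.798500))/(1+2390/61183) = 761/1000 ≈ 0.761000
step 8 [8y] bond c/1=1/40: DF=(359417/400000 − 1/40·(0.963000+0.933800+0.931300+0.883800+0.846900+0.798500+0.761000))/(1+1/40) = 3637/5000 ≈ 0.727400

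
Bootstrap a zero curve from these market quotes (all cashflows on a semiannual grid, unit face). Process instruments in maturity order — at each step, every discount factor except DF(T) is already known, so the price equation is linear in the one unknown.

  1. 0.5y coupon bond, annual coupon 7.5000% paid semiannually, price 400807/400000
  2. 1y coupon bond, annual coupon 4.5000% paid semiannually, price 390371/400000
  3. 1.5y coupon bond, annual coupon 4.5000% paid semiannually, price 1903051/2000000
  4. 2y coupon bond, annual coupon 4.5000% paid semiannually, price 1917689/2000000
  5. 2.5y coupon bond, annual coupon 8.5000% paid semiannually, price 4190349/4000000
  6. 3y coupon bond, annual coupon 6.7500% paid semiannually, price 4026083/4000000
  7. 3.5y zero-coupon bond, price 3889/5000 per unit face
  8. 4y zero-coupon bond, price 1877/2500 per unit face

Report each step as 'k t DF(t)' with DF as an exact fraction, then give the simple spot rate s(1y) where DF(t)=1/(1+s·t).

1 1/2 4829/5000
2 1 2333/2500
3 3/2 1111/1250
4 2 2191/2500
5 5/2 1711/2000
6 3 8261/10000
7 7/2 3889/5000
8 4 1877/2500
s(1y) = (1/(2333/2500) − 1)/(1) = 167/2333 ≈ 7.1582%

step 1 [0.5y] bond c/2=3/80: DF=(400807/400000 − 3/80·(0))/(1+3/80) = 4829/5000 ≈ 0.965800
step 2 [1y] bond c/2=9/400: DF=(390371/400000 − 9/400·(0.965800))/(1+9/400) = 2333/2500 ≈ 0.933200
step 3 [1.5y] bond c/2=9/400: DF=(1903051/2000000 − 9/400·(0.965800+0.933200))/(1+9/400) = 1111/1250 ≈ 0.888800
step 4 [2y] bond c/2=9/400: DF=(1917689/2000000 − 9/400·(0.965800+0.933200+0.888800))/(1+9/400) = 2191/2500 ≈ 0.876400
step 5 [2.5y] bond c/2=17/400: DF=(4190349/4000000 − 17/400·(0.965800+0.933200+0.888800+0.876400))/(1+17/400) = 1711/2000 ≈ 0.855500
step 6 [3y] bond c/2=27/800: DF=(4026083/4000000 − 27/800·(0.965800+0.933200+0.888800+0.876400+0.855500))/(1+27/800) = 8261/10000 ≈ 0.826100
step 7 [3.5y] zero: DF = P = 3889/5000 ≈ 0.777800
step 8 [4y] zero: DF = P = 1877/2500 ≈ 0.750800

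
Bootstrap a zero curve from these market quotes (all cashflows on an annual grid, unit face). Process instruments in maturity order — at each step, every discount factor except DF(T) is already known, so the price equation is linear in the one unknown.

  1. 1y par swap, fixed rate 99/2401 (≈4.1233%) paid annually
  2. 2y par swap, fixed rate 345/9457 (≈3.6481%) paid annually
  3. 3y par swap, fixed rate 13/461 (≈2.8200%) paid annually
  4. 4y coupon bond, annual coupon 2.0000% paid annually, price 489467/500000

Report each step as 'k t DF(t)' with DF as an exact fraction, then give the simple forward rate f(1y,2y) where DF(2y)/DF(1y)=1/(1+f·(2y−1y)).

1 1 2401/2500
2 2 931/1000
3 3 9207/10000
4 4 4523/5000
f(1y,2y) = ((2401/2500)/(931/1000) − 1)/(1) = 3/95 ≈ 3.1579%

step 1 [1y] swap r/1=99/2401: DF=(1 − 99/2401·(0))/(1+99/2401) = 2401/2500 ≈ 0.960400
step 2 [2y] swap r/1=345/9457: DF=(1 − 345/9457·(0.960400))/(1+345/9457) = 931/1000 ≈ 0.931000
step 3 [3y] swap r/1=13/461: DF=(1 − 13/461·(0.960400+0.931000))/(1+13/461) = 9207/10000 ≈ 0.920700
step 4 [4y] bond c/1=1/50: DF=(489467/500000 − 1/50·(0.960400+0.931000+0.920700))/(1+1/50) = 4523/5000 ≈ 0.904600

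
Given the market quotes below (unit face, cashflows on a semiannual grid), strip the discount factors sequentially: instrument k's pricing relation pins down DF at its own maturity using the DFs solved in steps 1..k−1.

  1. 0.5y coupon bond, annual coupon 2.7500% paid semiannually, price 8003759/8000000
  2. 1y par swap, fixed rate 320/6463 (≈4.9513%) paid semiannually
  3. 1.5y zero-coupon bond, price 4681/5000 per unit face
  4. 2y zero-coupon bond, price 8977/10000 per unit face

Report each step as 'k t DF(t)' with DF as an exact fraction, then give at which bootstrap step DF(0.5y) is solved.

1 1/2 9869/10000
2 1 119/125
3 3/2 4681/5000
4 2 8977/10000
DF(0.5y) is solved at step 1

step 1 [0.5y] bond c/2=11/800: DF=(8003759/8000000 − 11/800·(0))/(1+11/800) = 9869/10000 ≈ 0.986900
step 2 [1y] swap r/2=160/6463: DF=(1 − 160/6463·(0.986900))/(1+160/6463) = 119/125 ≈ 0.952000
step 3 [1.5y] zero: DF = P = 4681/5000 ≈ 0.936200
step 4 [2y] zero: DF = P = 8977/10000 ≈ 0.897700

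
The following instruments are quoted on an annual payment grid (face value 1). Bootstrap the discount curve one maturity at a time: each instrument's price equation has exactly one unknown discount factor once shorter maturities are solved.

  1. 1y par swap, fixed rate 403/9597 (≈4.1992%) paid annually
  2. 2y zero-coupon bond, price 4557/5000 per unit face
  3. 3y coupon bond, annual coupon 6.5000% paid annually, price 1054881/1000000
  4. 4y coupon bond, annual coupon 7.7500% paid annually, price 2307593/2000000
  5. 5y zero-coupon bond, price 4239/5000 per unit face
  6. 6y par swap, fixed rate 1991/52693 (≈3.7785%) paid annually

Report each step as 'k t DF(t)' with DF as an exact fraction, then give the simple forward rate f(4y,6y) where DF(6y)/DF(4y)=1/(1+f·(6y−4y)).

step 1 [1y] swap r/1=403/9597: DF=(1 − 403/9597·(0))/(1+403/9597) = 9597/10000 ≈ 0.959700
step 2 [2y] zero: DF = P = 4557/5000 ≈ 0.911400
step 3 [3y] bond c/1=13/200: DF=(1054881/1000000 − 13/200·(0.959700+0.911400))/(1+13/200) = 8763/10000 ≈ 0.876300
step 4 [4y] bond c/1=31/400: DF=(2307593/2000000 − 31/400·(0.959700+0.911400+0.876300))/(1+31/400) = 2183/2500 ≈ 0.873200
step 5 [5y] zero: DF = P = 4239/5000 ≈ 0.847800
step 6 [6y] swap r/1=1991/52693: DF=(1 − 1991/52693·(0.959700+0.911400+0.876300+0.873200+0.847800))/(1+1991/52693) = 8009/10000 ≈ 0.800900

1 1 9597/10000
2 2 4557/5000
3 3 8763/10000
4 4 2183/2500
5 5 4239/5000
6 6 8009/10000
f(4y,6y) = ((2183/2500)/(8009/10000) − 1)/(2) = 723/16018 ≈ 4.5137%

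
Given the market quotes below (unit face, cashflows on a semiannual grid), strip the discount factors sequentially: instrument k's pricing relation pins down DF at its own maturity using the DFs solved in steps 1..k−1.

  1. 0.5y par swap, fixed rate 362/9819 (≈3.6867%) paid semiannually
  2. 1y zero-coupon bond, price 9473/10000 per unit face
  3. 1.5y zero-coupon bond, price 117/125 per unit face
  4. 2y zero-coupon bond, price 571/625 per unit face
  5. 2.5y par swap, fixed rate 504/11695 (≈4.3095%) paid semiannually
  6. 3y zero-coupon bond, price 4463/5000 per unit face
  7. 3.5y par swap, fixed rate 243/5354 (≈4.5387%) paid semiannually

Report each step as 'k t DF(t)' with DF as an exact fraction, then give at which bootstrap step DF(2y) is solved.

1 1/2 9819/10000
2 1 9473/10000
3 3/2 117/125
4 2 571/625
5 5/2 562/625
6 3 4463/5000
7 7/2 4271/5000
DF(2y) is solved at step 4

step 1 [0.5y] swap r/2=181/9819: DF=(1 − 181/9819·(0))/(1+181/9819) = 9819/10000 ≈ 0.981900
step 2 [1y] zero: DF = P = 9473/10000 ≈ 0.947300
step 3 [1.5y] zero: DF = P = 117/125 ≈ 0.936000
step 4 [2y] zero: DF = P = 571/625 ≈ 0.913600
step 5 [2.5y] swap r/2=252/11695: DF=(1 − 252/11695·(0.981900+0.947300+0.936000+0.913600))/(1+252/11695) = 562/625 ≈ 0.899200
step 6 [3y] zero: DF = P = 4463/5000 ≈ 0.892600
step 7 [3.5y] swap r/2=243/10708: DF=(1 − 243/10708·(0.981900+0.947300+0.936000+0.913600+0.899200+0.892600))/(1+243/10708) = 4271/5000 ≈ 0.854200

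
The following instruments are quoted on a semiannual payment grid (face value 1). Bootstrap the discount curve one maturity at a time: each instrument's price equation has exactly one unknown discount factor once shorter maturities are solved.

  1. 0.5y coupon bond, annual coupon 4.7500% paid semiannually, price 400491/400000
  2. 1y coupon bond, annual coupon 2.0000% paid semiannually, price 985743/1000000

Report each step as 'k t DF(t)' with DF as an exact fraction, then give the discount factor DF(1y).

1 1/2 489/500
2 1 9663/10000
DF(1y) = 9663/10000 ≈ 0.966300

step 1 [0.5y] bond c/2=19/800: DF=(400491/400000 − 19/800·(0))/(1+19/800) = 489/500 ≈ 0.978000
step 2 [1y] bond c/2=1/100: DF=(985743/1000000 − 1/100·(0.978000))/(1+1/100) = 9663/10000 ≈ 0.966300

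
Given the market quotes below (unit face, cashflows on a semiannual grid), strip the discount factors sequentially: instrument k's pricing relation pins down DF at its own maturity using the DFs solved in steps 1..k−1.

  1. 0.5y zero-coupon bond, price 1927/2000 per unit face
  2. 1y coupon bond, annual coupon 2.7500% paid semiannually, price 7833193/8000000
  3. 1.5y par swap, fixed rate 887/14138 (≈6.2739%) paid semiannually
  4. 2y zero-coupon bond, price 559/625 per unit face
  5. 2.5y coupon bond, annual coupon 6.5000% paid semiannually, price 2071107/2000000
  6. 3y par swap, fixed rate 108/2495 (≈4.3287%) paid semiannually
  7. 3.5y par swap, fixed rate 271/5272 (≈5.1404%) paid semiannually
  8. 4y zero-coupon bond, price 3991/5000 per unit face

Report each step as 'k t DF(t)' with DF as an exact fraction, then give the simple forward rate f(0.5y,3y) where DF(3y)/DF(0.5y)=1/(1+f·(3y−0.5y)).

step 1 [0.5y] zero: DF = P = 1927/2000 ≈ 0.963500
step 2 [1y] bond c/2=11/800: DF=(7833193/8000000 − 11/800·(0.963500))/(1+11/800) = 1191/1250 ≈ 0.952800
step 3 [1.5y] swap r/2=887/28276: DF=(1 − 887/28276·(0.963500+0.952800))/(1+887/28276) = 9113/10000 ≈ 0.911300
step 4 [2y] zero: DF = P = 559/625 ≈ 0.894400
step 5 [2.5y] bond c/2=13/400: DF=(2071107/2000000 − 13/400·(0.963500+0.952800+0.911300+0.894400))/(1+13/400) = 4429/5000 ≈ 0.885800
step 6 [3y] swap r/2=54/2495: DF=(1 − 54/2495·(0.963500+0.952800+0.911300+0.894400+0.885800))/(1+54/2495) = 2203/2500 ≈ 0.881200
step 7 [3.5y] swap r/2=271/10544: DF=(1 − 271/10544·(0.963500+0.952800+0.911300+0.894400+0.885800+0.881200))/(1+271/10544) = 4187/5000 ≈ 0.837400
step 8 [4y] zero: DF = P = 3991/5000 ≈ 0.798200

1 1/2 1927/2000
2 1 1191/1250
3 3/2 9113/10000
4 2 559/625
5 5/2 4429/5000
6 3 2203/2500
7 7/2 4187/5000
8 4 3991/5000
f(0.5y,3y) = ((1927/2000)/(2203/2500) − 1)/(5/2) = 823/22030 ≈ 3.7358%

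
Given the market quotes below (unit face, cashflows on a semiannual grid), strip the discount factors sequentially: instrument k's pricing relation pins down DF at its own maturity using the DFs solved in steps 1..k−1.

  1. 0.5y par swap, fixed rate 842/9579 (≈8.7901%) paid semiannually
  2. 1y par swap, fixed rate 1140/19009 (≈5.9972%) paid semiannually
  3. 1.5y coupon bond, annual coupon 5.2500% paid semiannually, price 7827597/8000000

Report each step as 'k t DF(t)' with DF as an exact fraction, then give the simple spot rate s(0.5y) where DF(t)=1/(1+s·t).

step 1 [0.5y] swap r/2=421/9579: DF=(1 − 421/9579·(0))/(1+421/9579) = 9579/10000 ≈ 0.957900
step 2 [1y] swap r/2=570/19009: DF=(1 − 570/19009·(0.957900))/(1+570/19009) = 943/1000 ≈ 0.943000
step 3 [1.5y] bond c/2=21/800: DF=(7827597/8000000 − 21/800·(0.957900+0.943000))/(1+21/800) = 1131/1250 ≈ 0.904800

1 1/2 9579/10000
2 1 943/1000
3 3/2 1131/1250
s(0.5y) = (1/(9579/10000) − 1)/(1/2) = 842/9579 ≈ 8.7901%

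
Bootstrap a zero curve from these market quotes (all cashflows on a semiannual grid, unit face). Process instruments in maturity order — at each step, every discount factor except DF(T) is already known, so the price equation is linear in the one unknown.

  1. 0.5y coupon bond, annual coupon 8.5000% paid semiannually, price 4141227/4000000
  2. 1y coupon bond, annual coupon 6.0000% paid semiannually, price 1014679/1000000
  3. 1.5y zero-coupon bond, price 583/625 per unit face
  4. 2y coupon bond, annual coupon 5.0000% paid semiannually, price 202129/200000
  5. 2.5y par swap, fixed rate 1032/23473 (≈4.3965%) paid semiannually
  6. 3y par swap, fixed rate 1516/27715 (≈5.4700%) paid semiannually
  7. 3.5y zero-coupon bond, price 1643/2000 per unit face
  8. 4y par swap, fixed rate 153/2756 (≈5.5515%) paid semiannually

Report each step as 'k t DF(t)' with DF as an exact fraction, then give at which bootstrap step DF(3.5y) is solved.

step 1 [0.5y] bond c/2=17/400: DF=(4141227/4000000 − 17/400·(0))/(1+17/400) = 9931/10000 ≈ 0.993100
step 2 [1y] bond c/2=3/100: DF=(1014679/1000000 − 3/100·(0.993100))/(1+3/100) = 4781/5000 ≈ 0.956200
step 3 [1.5y] zero: DF = P = 583/625 ≈ 0.932800
step 4 [2y] bond c/2=1/40: DF=(202129/200000 − 1/40·(0.993100+0.956200+0.932800))/(1+1/40) = 9157/10000 ≈ 0.915700
step 5 [2.5y] swap r/2=516/23473: DF=(1 − 516/23473·(0.993100+0.956200+0.932800+0.915700))/(1+516/23473) = 1121/1250 ≈ 0.896800
step 6 [3y] swap r/2=758/27715: DF=(1 − 758/27715·(0.993100+0.956200+0.932800+0.915700+0.896800))/(1+758/27715) = 2121/2500 ≈ 0.848400
step 7 [3.5y] zero: DF = P = 1643/2000 ≈ 0.821500
step 8 [4y] swap r/2=153/5512: DF=(1 − 153/5512·(0.993100+0.956200+0.932800+0.915700+0.896800+0.848400+0.821500))/(1+153/5512) = 8011/10000 ≈ 0.801100

1 1/2 9931/10000
2 1 4781/5000
3 3/2 583/625
4 2 9157/10000
5 5/2 1121/1250
6 3 2121/2500
7 7/2 1643/2000
8 4 8011/10000
DF(3.5y) is solved at step 7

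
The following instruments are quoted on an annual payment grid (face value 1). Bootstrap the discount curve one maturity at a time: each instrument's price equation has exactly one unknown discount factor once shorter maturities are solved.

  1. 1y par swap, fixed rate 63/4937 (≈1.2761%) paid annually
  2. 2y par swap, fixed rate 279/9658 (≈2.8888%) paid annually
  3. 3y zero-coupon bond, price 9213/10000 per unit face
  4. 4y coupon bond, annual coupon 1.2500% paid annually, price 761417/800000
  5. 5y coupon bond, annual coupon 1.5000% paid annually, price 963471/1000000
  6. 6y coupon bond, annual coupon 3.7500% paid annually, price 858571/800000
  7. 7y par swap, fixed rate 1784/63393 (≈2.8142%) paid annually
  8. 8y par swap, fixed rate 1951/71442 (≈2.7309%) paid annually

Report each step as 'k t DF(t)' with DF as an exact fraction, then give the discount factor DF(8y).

step 1 [1y] swap r/1=63/4937: DF=(1 − 63/4937·(0))/(1+63/4937) = 4937/5000 ≈ 0.987400
step 2 [2y] swap r/1=279/9658: DF=(1 − 279/9658·(0.987400))/(1+279/9658) = 4721/5000 ≈ 0.944200
step 3 [3y] zero: DF = P = 9213/10000 ≈ 0.921300
step 4 [4y] bond c/1=1/80: DF=(761417/800000 − 1/80·(0.987400+0.944200+0.921300))/(1+1/80) = 1131/1250 ≈ 0.904800
step 5 [5y] bond c/1=3/200: DF=(963471/1000000 − 3/200·(0.987400+0.944200+0.921300+0.904800))/(1+3/200) = 8937/10000 ≈ 0.893700
step 6 [6y] bond c/1=3/80: DF=(858571/800000 − 3/80·(0.987400+0.944200+0.921300+0.904800+0.893700))/(1+3/80) = 8663/10000 ≈ 0.866300
step 7 [7y] swap r/1=1784/63393: DF=(1 − 1784/63393·(0.987400+0.944200+0.921300+0.904800+0.893700+0.866300))/(1+1784/63393) = 1027/1250 ≈ 0.821600
step 8 [8y] swap r/1=1951/71442: DF=(1 − 1951/71442·(0.987400+0.944200+0.921300+0.904800+0.893700+0.866300+0.821600))/(1+1951/71442) = 8049/10000 ≈ 0.804900

1 1 4937/5000
2 2 4721/5000
3 3 9213/10000
4 4 1131/1250
5 5 8937/10000
6 6 8663/10000
7 7 1027/1250
8 8 8049/10000
DF(8y) = 8049/10000 ≈ 0.804900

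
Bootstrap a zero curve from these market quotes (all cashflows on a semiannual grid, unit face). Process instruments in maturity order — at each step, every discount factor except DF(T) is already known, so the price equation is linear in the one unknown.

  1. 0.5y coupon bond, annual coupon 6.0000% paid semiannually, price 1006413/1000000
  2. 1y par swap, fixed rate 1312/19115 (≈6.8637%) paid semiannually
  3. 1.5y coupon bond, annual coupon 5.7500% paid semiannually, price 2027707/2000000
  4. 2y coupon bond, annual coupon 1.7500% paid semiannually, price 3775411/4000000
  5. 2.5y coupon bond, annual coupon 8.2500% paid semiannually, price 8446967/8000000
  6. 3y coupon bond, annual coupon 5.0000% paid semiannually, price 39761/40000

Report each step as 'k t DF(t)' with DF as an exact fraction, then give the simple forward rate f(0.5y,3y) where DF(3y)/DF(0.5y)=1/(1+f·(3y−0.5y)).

step 1 [0.5y] bond c/2=3/100: DF=(1006413/1000000 − 3/100·(0))/(1+3/100) = 9771/10000 ≈ 0.977100
step 2 [1y] swap r/2=656/19115: DF=(1 − 656/19115·(0.977100))/(1+656/19115) = 584/625 ≈ 0.934400
step 3 [1.5y] bond c/2=23/800: DF=(2027707/2000000 − 23/800·(0.977100+0.934400))/(1+23/800) = 9321/10000 ≈ 0.932100
step 4 [2y] bond c/2=7/800: DF=(3775411/4000000 − 7/800·(0.977100+0.934400+0.932100))/(1+7/800) = 911/1000 ≈ 0.911000
step 5 [2.5y] bond c/2=33/800: DF=(8446967/8000000 − 33/800·(0.977100+0.934400+0.932100+0.911000))/(1+33/800) = 8653/10000 ≈ 0.865300
step 6 [3y] bond c/2=1/40: DF=(39761/40000 − 1/40·(0.977100+0.934400+0.932100+0.911000+0.865300))/(1+1/40) = 8571/10000 ≈ 0.857100

1 1/2 9771/10000
2 1 584/625
3 3/2 9321/10000
4 2 911/1000
5 5/2 8653/10000
6 3 8571/10000
f(0.5y,3y) = ((9771/10000)/(8571/10000) − 1)/(5/2) = 160/2857 ≈ 5.6003%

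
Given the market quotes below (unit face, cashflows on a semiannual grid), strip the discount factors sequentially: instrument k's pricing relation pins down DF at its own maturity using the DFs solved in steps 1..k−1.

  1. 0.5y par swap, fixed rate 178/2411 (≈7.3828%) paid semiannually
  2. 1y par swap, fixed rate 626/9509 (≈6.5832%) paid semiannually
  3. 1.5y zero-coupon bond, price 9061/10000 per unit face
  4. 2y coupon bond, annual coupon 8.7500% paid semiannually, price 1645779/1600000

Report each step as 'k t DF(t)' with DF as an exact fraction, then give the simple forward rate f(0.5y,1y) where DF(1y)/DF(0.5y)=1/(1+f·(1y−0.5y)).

step 1 [0.5y] swap r/2=89/2411: DF=(1 − 89/2411·(0))/(1+89/2411) = 2411/2500 ≈ 0.964400
step 2 [1y] swap r/2=313/9509: DF=(1 − 313/9509·(0.964400))/(1+313/9509) = 4687/5000 ≈ 0.937400
step 3 [1.5y] zero: DF = P = 9061/10000 ≈ 0.906100
step 4 [2y] bond c/2=7/160: DF=(1645779/1600000 − 7/160·(0.964400+0.937400+0.906100))/(1+7/160) = 4339/5000 ≈ 0.867800

1 1/2 2411/2500
2 1 4687/5000
3 3/2 9061/10000
4 2 4339/5000
f(0.5y,1y) = ((2411/2500)/(4687/5000) − 1)/(1/2) = 270/4687 ≈ 5.7606%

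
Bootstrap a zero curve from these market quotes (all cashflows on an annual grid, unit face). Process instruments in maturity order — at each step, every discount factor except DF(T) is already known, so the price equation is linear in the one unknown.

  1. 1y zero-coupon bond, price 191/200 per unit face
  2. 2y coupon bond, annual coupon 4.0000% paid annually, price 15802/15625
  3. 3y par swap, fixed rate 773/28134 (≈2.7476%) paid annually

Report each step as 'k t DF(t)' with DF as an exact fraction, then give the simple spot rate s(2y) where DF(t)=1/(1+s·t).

step 1 [1y] zero: DF = P = 191/200 ≈ 0.955000
step 2 [2y] bond c/1=1/25: DF=(15802/15625 − 1/25·(0.955000))/(1+1/25) = 9357/10000 ≈ 0.935700
step 3 [3y] swap r/1=773/28134: DF=(1 − 773/28134·(0.955000+0.935700))/(1+773/28134) = 9227/10000 ≈ 0.922700

1 1 191/200
2 2 9357/10000
3 3 9227/10000
s(2y) = (1/(9357/10000) − 1)/(2) = 643/18714 ≈ 3.4359%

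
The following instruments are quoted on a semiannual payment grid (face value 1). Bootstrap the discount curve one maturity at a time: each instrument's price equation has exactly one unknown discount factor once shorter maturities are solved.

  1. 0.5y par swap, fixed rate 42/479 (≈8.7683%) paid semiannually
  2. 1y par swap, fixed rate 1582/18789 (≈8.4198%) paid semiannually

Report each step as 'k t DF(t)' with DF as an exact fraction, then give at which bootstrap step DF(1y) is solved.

1 1/2 479/500
2 1 9209/10000
DF(1y) is solved at step 2

step 1 [0.5y] swap r/2=21/479: DF=(1 − 21/479·(0))/(1+21/479) = 479/500 ≈ 0.958000
step 2 [1y] swap r/2=791/18789: DF=(1 − 791/18789·(0.958000))/(1+791/18789) = 9209/10000 ≈ 0.920900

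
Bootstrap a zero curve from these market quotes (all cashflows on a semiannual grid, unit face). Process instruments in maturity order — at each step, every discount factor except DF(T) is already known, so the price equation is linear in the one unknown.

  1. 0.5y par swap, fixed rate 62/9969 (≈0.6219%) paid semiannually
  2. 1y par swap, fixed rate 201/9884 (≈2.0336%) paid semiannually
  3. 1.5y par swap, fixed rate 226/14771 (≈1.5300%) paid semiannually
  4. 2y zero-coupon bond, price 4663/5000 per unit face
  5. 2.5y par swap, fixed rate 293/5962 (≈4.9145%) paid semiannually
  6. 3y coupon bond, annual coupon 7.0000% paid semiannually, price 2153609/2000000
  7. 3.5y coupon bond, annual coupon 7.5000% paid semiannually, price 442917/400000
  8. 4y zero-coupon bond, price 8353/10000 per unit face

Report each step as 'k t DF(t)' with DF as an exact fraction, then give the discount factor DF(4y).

step 1 [0.5y] swap r/2=31/9969: DF=(1 − 31/9969·(0))/(1+31/9969) = 9969/10000 ≈ 0.996900
step 2 [1y] swap r/2=201/19768: DF=(1 − 201/19768·(0.996900))/(1+201/19768) = 9799/10000 ≈ 0.979900
step 3 [1.5y] swap r/2=113/14771: DF=(1 − 113/14771·(0.996900+0.979900))/(1+113/14771) = 4887/5000 ≈ 0.977400
step 4 [2y] zero: DF = P = 4663/5000 ≈ 0.932600
step 5 [2.5y] swap r/2=293/11924: DF=(1 − 293/11924·(0.996900+0.979900+0.977400+0.932600))/(1+293/11924) = 2207/2500 ≈ 0.882800
step 6 [3y] bond c/2=7/200: DF=(2153609/2000000 − 7/200·(0.996900+0.979900+0.977400+0.932600+0.882800))/(1+7/200) = 8791/10000 ≈ 0.879100
step 7 [3.5y] bond c/2=3/80: DF=(442917/400000 − 3/80·(0.996900+0.979900+0.977400+0.932600+0.882800+0.879100))/(1+3/80) = 8631/10000 ≈ 0.863100
step 8 [4y] zero: DF = P = 8353/10000 ≈ 0.835300

1 1/2 9969/10000
2 1 9799/10000
3 3/2 4887/5000
4 2 4663/5000
5 5/2 2207/2500
6 3 8791/10000
7 7/2 8631/10000
8 4 8353/10000
DF(4y) = 8353/10000 ≈ 0.835300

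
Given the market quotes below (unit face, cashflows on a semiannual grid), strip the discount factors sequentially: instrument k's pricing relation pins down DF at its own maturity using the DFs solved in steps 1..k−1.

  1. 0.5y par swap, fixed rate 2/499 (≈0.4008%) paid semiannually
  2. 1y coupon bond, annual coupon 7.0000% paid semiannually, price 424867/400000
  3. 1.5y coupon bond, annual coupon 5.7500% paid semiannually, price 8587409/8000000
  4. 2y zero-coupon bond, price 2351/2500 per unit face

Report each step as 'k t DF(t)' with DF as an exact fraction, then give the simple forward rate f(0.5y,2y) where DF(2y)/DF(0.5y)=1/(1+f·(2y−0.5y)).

step 1 [0.5y] swap r/2=1/499: DF=(1 − 1/499·(0))/(1+1/499) = 499/500 ≈ 0.998000
step 2 [1y] bond c/2=7/200: DF=(424867/400000 − 7/200·(0.998000))/(1+7/200) = 397/400 ≈ 0.992500
step 3 [1.5y] bond c/2=23/800: DF=(8587409/8000000 − 23/800·(0.998000+0.992500))/(1+23/800) = 4939/5000 ≈ 0.987800
step 4 [2y] zero: DF = P = 2351/2500 ≈ 0.940400

1 1/2 499/500
2 1 397/400
3 3/2 4939/5000
4 2 2351/2500
f(0.5y,2y) = ((499/500)/(2351/2500) − 1)/(3/2) = 96/2351 ≈ 4.0834%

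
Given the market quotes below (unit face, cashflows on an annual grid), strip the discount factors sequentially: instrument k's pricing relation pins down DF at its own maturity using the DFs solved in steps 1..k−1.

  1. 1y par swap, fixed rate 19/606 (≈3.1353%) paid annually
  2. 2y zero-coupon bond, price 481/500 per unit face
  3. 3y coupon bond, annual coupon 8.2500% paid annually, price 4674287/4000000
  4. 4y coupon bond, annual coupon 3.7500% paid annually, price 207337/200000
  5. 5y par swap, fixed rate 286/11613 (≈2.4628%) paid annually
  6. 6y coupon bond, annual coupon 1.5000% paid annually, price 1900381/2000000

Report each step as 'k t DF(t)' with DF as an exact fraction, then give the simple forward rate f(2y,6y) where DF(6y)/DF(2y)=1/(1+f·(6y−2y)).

step 1 [1y] swap r/1=19/606: DF=(1 − 19/606·(0))/(1+19/606) = 606/625 ≈ 0.969600
step 2 [2y] zero: DF = P = 481/500 ≈ 0.962000
step 3 [3y] bond c/1=33/400: DF=(4674287/4000000 − 33/400·(0.969600+0.962000))/(1+33/400) = 9323/10000 ≈ 0.932300
step 4 [4y] bond c/1=3/80: DF=(207337/200000 − 3/80·(0.969600+0.962000+0.932300))/(1+3/80) = 8957/10000 ≈ 0.895700
step 5 [5y] swap r/1=286/11613: DF=(1 − 286/11613·(0.969600+0.962000+0.932300+0.895700))/(1+286/11613) = 1107/1250 ≈ 0.885600
step 6 [6y] bond c/1=3/200: DF=(1900381/2000000 − 3/200·(0.969600+0.962000+0.932300+0.895700+0.885600))/(1+3/200) = 347/400 ≈ 0.867500

1 1 606/625
2 2 481/500
3 3 9323/10000
4 4 8957/10000
5 5 1107/1250
6 6 347/400
f(2y,6y) = ((481/500)/(347/400) − 1)/(4) = 189/6940 ≈ 2.7233%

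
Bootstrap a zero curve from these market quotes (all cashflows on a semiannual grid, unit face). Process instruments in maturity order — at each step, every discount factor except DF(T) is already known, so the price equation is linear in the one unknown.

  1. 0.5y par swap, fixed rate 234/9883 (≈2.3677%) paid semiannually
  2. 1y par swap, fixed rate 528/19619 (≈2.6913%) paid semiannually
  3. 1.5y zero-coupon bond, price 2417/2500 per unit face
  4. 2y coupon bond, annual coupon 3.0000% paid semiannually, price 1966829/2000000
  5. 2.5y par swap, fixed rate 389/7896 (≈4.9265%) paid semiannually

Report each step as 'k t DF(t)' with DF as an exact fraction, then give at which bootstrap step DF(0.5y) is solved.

1 1/2 9883/10000
2 1 1217/1250
3 3/2 2417/2500
4 2 1157/1250
5 5/2 8833/10000
DF(0.5y) is solved at step 1

step 1 [0.5y] swap r/2=117/9883: DF=(1 − 117/9883·(0))/(1+117/9883) = 9883/10000 ≈ 0.988300
step 2 [1y] swap r/2=264/19619: DF=(1 − 264/19619·(0.988300))/(1+264/19619) = 1217/1250 ≈ 0.973600
step 3 [1.5y] zero: DF = P = 2417/2500 ≈ 0.966800
step 4 [2y] bond c/2=3/200: DF=(1966829/2000000 − 3/200·(0.988300+0.973600+0.966800))/(1+3/200) = 1157/1250 ≈ 0.925600
step 5 [2.5y] swap r/2=389/15792: DF=(1 − 389/15792·(0.988300+0.973600+0.966800+0.925600))/(1+389/15792) = 8833/10000 ≈ 0.883300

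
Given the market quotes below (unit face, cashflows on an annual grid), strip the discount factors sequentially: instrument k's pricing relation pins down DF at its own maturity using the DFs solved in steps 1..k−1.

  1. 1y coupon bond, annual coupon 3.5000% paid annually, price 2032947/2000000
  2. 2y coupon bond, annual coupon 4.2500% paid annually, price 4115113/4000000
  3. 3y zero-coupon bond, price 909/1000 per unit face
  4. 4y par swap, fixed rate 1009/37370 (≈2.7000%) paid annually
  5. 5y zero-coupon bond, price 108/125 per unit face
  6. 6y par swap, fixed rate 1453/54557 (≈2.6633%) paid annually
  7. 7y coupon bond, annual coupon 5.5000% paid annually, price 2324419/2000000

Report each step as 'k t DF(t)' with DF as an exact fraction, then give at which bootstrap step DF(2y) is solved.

1 1 9821/10000
2 2 2367/2500
3 3 909/1000
4 4 8991/10000
5 5 108/125
6 6 8547/10000
7 7 2043/2500
DF(2y) is solved at step 2

step 1 [1y] bond c/1=7/200: DF=(2032947/2000000 − 7/200·(0))/(1+7/200) = 9821/10000 ≈ 0.982100
step 2 [2y] bond c/1=17/400: DF=(4115113/4000000 − 17/400·(0.982100))/(1+17/400) = 2367/2500 ≈ 0.946800
step 3 [3y] zero: DF = P = 909/1000 ≈ 0.909000
step 4 [4y] swap r/1=1009/37370: DF=(1 − 1009/37370·(0.982100+0.946800+0.909000))/(1+1009/37370) = 8991/10000 ≈ 0.899100
step 5 [5y] zero: DF = P = 108/125 ≈ 0.864000
step 6 [6y] swap r/1=1453/54557: DF=(1 − 1453/54557·(0.982100+0.946800+0.909000+0.899100+0.864000))/(1+1453/54557) = 8547/10000 ≈ 0.854700
step 7 [7y] bond c/1=11/200: DF=(2324419/2000000 − 11/200·(0.982100+0.946800+0.909000+0.899100+0.864000+0.854700))/(1+11/200) = 2043/2500 ≈ 0.817200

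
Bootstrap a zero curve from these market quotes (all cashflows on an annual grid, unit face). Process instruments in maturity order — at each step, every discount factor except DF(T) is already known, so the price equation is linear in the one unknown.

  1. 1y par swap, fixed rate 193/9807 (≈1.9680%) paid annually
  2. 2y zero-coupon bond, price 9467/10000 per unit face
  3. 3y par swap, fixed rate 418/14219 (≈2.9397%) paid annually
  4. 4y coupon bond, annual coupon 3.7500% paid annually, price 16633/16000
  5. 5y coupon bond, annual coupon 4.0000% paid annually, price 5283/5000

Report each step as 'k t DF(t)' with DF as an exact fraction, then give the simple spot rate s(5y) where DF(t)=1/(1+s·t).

1 1 9807/10000
2 2 9467/10000
3 3 2291/2500
4 4 562/625
5 5 109/125
s(5y) = (1/(109/125) − 1)/(5) = 16/545 ≈ 2.9358%

step 1 [1y] swap r/1=193/9807: DF=(1 − 193/9807·(0))/(1+193/9807) = 9807/10000 ≈ 0.980700
step 2 [2y] zero: DF = P = 9467/10000 ≈ 0.946700
step 3 [3y] swap r/1=418/14219: DF=(1 − 418/14219·(0.980700+0.946700))/(1+418/14219) = 2291/2500 ≈ 0.916400
step 4 [4y] bond c/1=3/80: DF=(16633/16000 − 3/80·(0.980700+0.946700+0.916400))/(1+3/80) = 562/625 ≈ 0.899200
step 5 [5y] bond c/1=1/25: DF=(5283/5000 − 1/25·(0.980700+0.946700+0.916400+0.899200))/(1+1/25) = 109/125 ≈ 0.872000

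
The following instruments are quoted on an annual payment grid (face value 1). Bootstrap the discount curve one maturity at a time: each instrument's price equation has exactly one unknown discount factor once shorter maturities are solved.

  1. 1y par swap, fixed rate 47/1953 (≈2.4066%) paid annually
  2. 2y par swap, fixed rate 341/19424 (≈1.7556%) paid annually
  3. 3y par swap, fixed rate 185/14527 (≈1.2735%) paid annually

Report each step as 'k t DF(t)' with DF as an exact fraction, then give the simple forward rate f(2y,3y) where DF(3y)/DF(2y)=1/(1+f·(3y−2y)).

step 1 [1y] swap r/1=47/1953: DF=(1 − 47/1953·(0))/(1+47/1953) = 1953/2000 ≈ 0.976500
step 2 [2y] swap r/1=341/19424: DF=(1 − 341/19424·(0.976500))/(1+341/19424) = 9659/10000 ≈ 0.965900
step 3 [3y] swap r/1=185/14527: DF=(1 − 185/14527·(0.976500+0.965900))/(1+185/14527) = 963/1000 ≈ 0.963000

1 1 1953/2000
2 2 9659/10000
3 3 963/1000
f(2y,3y) = ((9659/10000)/(963/1000) − 1)/(1) = 29/9630 ≈ 0.3011%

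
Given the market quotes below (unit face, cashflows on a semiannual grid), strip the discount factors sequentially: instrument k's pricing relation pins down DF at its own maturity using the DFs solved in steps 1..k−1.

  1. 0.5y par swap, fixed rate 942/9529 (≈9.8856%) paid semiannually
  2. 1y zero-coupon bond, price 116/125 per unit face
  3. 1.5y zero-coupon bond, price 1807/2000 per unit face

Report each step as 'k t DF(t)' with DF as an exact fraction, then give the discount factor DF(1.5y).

1 1/2 9529/10000
2 1 116/125
3 3/2 1807/2000
DF(1.5y) = 1807/2000 ≈ 0.903500

step 1 [0.5y] swap r/2=471/9529: DF=(1 − 471/9529·(0))/(1+471/9529) = 9529/10000 ≈ 0.952900
step 2 [1y] zero: DF = P = 116/125 ≈ 0.928000
step 3 [1.5y] zero: DF = P = 1807/2000 ≈ 0.903500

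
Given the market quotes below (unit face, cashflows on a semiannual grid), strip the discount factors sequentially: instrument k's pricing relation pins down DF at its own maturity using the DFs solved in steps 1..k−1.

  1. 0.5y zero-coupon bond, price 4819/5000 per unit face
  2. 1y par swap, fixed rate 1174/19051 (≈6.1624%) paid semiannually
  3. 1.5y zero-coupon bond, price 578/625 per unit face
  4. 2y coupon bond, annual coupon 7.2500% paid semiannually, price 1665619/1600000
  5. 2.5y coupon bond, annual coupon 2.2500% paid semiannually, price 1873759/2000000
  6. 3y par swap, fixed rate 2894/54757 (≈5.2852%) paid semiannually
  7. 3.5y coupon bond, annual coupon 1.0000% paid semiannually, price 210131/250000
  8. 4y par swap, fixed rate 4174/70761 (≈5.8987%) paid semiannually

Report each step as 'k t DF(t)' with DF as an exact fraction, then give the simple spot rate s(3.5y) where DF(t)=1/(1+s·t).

1 1/2 4819/5000
2 1 9413/10000
3 3/2 578/625
4 2 566/625
5 5/2 8849/10000
6 3 8553/10000
7 7/2 8091/10000
8 4 7913/10000
s(3.5y) = (1/(8091/10000) − 1)/(7/2) = 3818/56637 ≈ 6.7412%

step 1 [0.5y] zero: DF = P = 4819/5000 ≈ 0.963800
step 2 [1y] swap r/2=587/19051: DF=(1 − 587/19051·(0.963800))/(1+587/19051) = 9413/10000 ≈ 0.941300
step 3 [1.5y] zero: DF = P = 578/625 ≈ 0.924800
step 4 [2y] bond c/2=29/800: DF=(1665619/1600000 − 29/800·(0.963800+0.941300+0.924800))/(1+29/800) = 566/625 ≈ 0.905600
step 5 [2.5y] bond c/2=9/800: DF=(1873759/2000000 − 9/800·(0.963800+0.941300+0.924800+0.905600))/(1+9/800) = 8849/10000 ≈ 0.884900
step 6 [3y] swap r/2=1447/54757: DF=(1 − 1447/54757·(0.963800+0.941300+0.924800+0.905600+0.884900))/(1+1447/54757) = 8553/10000 ≈ 0.855300
step 7 [3.5y] bond c/2=1/200: DF=(210131/250000 − 1/200·(0.963800+0.941300+0.924800+0.905600+0.884900+0.855300))/(1+1/200) = 8091/10000 ≈ 0.809100
step 8 [4y] swap r/2=2087/70761: DF=(1 − 2087/70761·(0.963800+0.941300+0.924800+0.905600+0.884900+0.855300+0.809100))/(1+2087/70761) = 7913/10000 ≈ 0.791300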